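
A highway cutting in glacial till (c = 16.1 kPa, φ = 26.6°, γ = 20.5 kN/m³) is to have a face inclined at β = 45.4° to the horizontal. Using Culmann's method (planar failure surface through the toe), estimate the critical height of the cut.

H_c = 37.49 m

Culmann's analysis gives the critical failure plane at α_cr = (β + φ)/2 = (45.4 + 26.6)/2 = 36.0°, and the critical height
H_c = (4c/γ) · sinβ cosφ / [1 − cos(β − φ)]
    = (4·16.1/20.5) · sin45.4°·cos26.6° / [1 − cos(18.8°)]
    = 3.141 · 0.7120·0.8942 / [1 − 0.9466]
    = 3.141 · 0.6367 / 0.0534
    = 37.49 m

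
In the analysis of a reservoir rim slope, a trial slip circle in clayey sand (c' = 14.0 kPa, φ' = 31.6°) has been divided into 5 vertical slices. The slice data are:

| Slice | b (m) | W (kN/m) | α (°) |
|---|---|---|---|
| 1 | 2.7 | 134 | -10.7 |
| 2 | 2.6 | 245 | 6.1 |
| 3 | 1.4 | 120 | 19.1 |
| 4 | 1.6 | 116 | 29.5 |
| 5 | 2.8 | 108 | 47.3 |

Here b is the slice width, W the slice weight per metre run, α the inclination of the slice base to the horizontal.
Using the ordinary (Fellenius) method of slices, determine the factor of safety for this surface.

Ordinary method of slices: FS = Σ[c'·Δl_i + (W_i cosα_i)·tanφ'] / Σ W_i sinα_i, with Δl_i = b_i / cosα_i.
Slice 1: Δl = 2.7/cos(-10.7°) = 2.748 m; N'_1 = 134·cos(-10.7°) = 131.7; c'Δl = 38.47; W sinα = -24.9
Slice 2: Δl = 2.6/cos6.1° = 2.615 m; N'_2 = 245·cos6.1° = 243.6; c'Δl = 36.61; W sinα = 26.0
Slice 3: Δl = 1.4/cos19.1° = 1.482 m; N'_3 = 120·cos19.1° = 113.4; c'Δl = 20.74; W sinα = 39.3
Slice 4: Δl = 1.6/cos29.5° = 1.838 m; N'_4 = 116·cos29.5° = 101.0; c'Δl = 25.74; W sinα = 57.1
Slice 5: Δl = 2.8/cos47.3° = 4.129 m; N'_5 = 108·cos47.3° = 73.2; c'Δl = 57.80; W sinα = 79.4
Σc'Δl = 179.4 kN/m; ΣN' = 662.9 kN/m; ΣW sinα = 176.9 kN/m
Resisting = 179.4 + 662.9·tan31.6° = 179.4 + 407.8 = 587.2 kN/m
FS = 587.2 / 176.9 = 3.319

FS = 3.32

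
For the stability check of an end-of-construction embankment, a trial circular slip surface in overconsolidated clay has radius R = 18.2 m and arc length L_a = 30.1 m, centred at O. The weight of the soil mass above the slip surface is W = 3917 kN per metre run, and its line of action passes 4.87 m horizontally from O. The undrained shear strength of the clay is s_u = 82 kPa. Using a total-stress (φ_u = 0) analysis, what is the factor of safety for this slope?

FS = 2.35

Taking moments about the centre O, the resisting moment is provided by the undrained shear strength acting along the arc:
M_R = s_u·L_a·R = 82·30.10·18.2 = 44921.2 kN·m/m
M_D = W·d = 3917·4.87 = 19075.8 kN·m/m
FS = M_R / M_D = 44921.2 / 19075.8 = 2.355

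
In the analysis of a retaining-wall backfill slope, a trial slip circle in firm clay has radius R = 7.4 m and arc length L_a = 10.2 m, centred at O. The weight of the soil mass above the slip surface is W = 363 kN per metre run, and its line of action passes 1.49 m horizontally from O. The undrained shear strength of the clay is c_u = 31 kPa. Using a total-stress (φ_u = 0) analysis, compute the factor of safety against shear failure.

Taking moments about the centre O, the resisting moment is provided by the undrained shear strength acting along the arc:
M_R = c_u·L_a·R = 31·10.20·7.4 = 2339.9 kN·m/m
M_D = W·d = 363·1.49 = 540.9 kN·m/m
FS = M_R / M_D = 2339.9 / 540.9 = 4.326

FS = 4.33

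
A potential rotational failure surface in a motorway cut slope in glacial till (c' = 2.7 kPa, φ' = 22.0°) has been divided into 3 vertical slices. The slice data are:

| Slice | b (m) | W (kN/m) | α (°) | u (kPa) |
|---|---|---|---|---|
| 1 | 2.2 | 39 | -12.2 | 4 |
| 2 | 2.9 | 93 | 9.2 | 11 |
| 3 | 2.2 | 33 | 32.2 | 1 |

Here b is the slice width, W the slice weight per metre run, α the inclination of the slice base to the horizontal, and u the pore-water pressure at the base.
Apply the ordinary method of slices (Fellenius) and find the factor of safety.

FS = 2.77

Ordinary method of slices: FS = Σ[c'·Δl_i + (W_i cosα_i − u_i·Δl_i)·tanφ'] / Σ W_i sinα_i, with Δl_i = b_i / cosα_i.
Slice 1: Δl = 2.2/cos(-12.2°) = 2.251 m; N'_1 = 39·cos(-12.2°) − 4·2.251 = 29.1; c'Δl = 6.08; W sinα = -8.2
Slice 2: Δl = 2.9/cos9.2° = 2.938 m; N'_2 = 93·cos9.2° − 11·2.938 = 59.5; c'Δl = 7.93; W sinα = 14.9
Slice 3: Δl = 2.2/cos32.2° = 2.600 m; N'_3 = 33·cos32.2° − 1·2.600 = 25.3; c'Δl = 7.02; W sinα = 17.6
Σc'Δl = 21.0 kN/m; ΣN' = 113.9 kN/m; ΣW sinα = 24.2 kN/m
Resisting = 21.0 + 113.9·tan22.0° = 21.0 + 46.0 = 67.1 kN/m
FS = 67.1 / 24.2 = 2.770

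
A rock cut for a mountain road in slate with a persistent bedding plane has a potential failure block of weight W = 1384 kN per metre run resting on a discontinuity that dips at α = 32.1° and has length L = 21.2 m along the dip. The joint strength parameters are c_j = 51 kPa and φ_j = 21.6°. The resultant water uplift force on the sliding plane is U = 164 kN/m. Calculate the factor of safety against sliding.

Resolving the block weight along and normal to the plane and applying the Mohr–Coulomb strength on the joint:
N' = W cosα − U = 1384·cos32.1° − 164 = 1008.4 kN/m
Driving force T = W sinα = 1384·sin32.1° = 735.5 kN/m
Resisting force R = c_j·L + N'·tanφ_j = 51·21.2 + 1008.4·tan21.6° = 1081.2 + 399.3 = 1480.5 kN/m
FS = R / T = 1480.5 / 735.5 = 2.013

FS = 2.01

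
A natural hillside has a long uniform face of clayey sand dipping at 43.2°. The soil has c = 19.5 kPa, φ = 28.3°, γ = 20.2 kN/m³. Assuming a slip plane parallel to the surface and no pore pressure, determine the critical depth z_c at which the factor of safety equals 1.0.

Setting FS = 1.00 in FS = [c + γz cos²β tanφ] / [γz sinβ cosβ] and solving for z:
z = c / [γ cosβ (FS·sinβ − cosβ·tanφ)]
  = 19.5 / [20.2·cos43.2°·(1.00·sin43.2° − cos43.2°·tan28.3°)]
  = 19.5 / [20.2·0.7290·(1.00·0.6845 − 0.7290·0.5384)]
  = 19.5 / 4.3003 = 4.535 m

z_c = 4.53 m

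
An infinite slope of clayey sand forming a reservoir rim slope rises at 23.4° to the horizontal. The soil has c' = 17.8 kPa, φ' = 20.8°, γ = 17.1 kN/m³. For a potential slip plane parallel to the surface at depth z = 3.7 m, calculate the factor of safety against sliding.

For an infinite slope with a slip plane parallel to the surface (no pore pressure): FS = [c' + γz cos²β tanφ'] / [γz sinβ cosβ].
γz = 17.1·3.7 = 63.27 kN/m²
Numerator = 17.8 + 63.27·cos²23.4°·tan20.8° = 17.8 + 63.27·0.8423·0.3799 = 38.043 kPa
Denominator = 63.27·sin23.4°·cos23.4° = 63.27·0.3971·0.9178 = 23.061 kPa
FS = 38.043 / 23.061 = 1.650

FS = 1.65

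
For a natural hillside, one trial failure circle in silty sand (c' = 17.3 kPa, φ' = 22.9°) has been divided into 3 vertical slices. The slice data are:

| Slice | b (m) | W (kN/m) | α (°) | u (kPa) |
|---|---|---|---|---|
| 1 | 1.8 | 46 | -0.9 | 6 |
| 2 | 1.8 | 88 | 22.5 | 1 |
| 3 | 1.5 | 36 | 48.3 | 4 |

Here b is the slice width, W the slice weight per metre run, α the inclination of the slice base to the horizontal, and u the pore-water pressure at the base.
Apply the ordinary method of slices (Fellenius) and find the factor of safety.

Ordinary method of slices: FS = Σ[c'·Δl_i + (W_i cosα_i − u_i·Δl_i)·tanφ'] / Σ W_i sinα_i, with Δl_i = b_i / cosα_i.
Slice 1: Δl = 1.8/cos(-0.9°) = 1.800 m; N'_1 = 46·cos(-0.9°) − 6·1.800 = 35.2; c'Δl = 31.14; W sinα = -0.7
Slice 2: Δl = 1.8/cos22.5° = 1.948 m; N'_2 = 88·cos22.5° − 1·1.948 = 79.4; c'Δl = 33.71; W sinα = 33.7
Slice 3: Δl = 1.5/cos48.3° = 2.255 m; N'_3 = 36·cos48.3° − 4·2.255 = 14.9; c'Δl = 39.01; W sinα = 26.9
Σc'Δl = 103.9 kN/m; ΣN' = 129.5 kN/m; ΣW sinα = 59.8 kN/m
Resisting = 103.9 + 129.5·tan22.9° = 103.9 + 54.7 = 158.6 kN/m
FS = 158.6 / 59.8 = 2.650

FS = 2.65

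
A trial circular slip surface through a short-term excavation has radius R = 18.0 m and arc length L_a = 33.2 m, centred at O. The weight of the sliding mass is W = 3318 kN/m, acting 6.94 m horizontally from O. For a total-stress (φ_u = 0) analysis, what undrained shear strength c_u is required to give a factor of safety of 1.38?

c_u = 53.2 kPa

FS = c_u·L_a·R / (W·d), so c_u = FS·W·d / (L_a·R).
c_u = 1.38·3318·6.94 / (33.20·18.0) = 31777.1 / 597.60 = 53.17 kPa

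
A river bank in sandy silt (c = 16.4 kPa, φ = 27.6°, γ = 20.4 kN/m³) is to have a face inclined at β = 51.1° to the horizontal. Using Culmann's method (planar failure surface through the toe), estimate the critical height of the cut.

Culmann's analysis gives the critical failure plane at α_cr = (β + φ)/2 = (51.1 + 27.6)/2 = 39.4°, and the critical height
H_c = (4c/γ) · sinβ cosφ / [1 − cos(β − φ)]
    = (4·16.4/20.4) · sin51.1°·cos27.6° / [1 − cos(23.5°)]
    = 3.216 · 0.7782·0.8862 / [1 − 0.9171]
    = 3.216 · 0.6897 / 0.0829
    = 26.74 m

H_c = 26.74 m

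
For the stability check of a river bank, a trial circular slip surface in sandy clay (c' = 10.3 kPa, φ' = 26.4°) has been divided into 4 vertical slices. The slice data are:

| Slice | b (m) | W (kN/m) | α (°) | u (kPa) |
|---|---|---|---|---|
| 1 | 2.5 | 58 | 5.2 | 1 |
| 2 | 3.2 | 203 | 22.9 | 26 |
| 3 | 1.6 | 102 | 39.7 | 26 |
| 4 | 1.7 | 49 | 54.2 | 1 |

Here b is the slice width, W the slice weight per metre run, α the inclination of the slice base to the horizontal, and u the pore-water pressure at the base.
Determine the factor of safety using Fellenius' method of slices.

Ordinary method of slices: FS = Σ[c'·Δl_i + (W_i cosα_i − u_i·Δl_i)·tanφ'] / Σ W_i sinα_i, with Δl_i = b_i / cosα_i.
Slice 1: Δl = 2.5/cos5.2° = 2.510 m; N'_1 = 58·cos5.2° − 1·2.510 = 55.3; c'Δl = 25.86; W sinα = 5.3
Slice 2: Δl = 3.2/cos22.9° = 3.474 m; N'_2 = 203·cos22.9° − 26·3.474 = 96.7; c'Δl = 35.78; W sinα = 79.0
Slice 3: Δl = 1.6/cos39.7° = 2.080 m; N'_3 = 102·cos39.7° − 26·2.080 = 24.4; c'Δl = 21.42; W sinα = 65.2
Slice 4: Δl = 1.7/cos54.2° = 2.906 m; N'_4 = 49·cos54.2° − 1·2.906 = 25.8; c'Δl = 29.93; W sinα = 39.7
Σc'Δl = 113.0 kN/m; ΣN' = 202.1 kN/m; ΣW sinα = 189.1 kN/m
Resisting = 113.0 + 202.1·tan26.4° = 113.0 + 100.3 = 213.3 kN/m
FS = 213.3 / 189.1 = 1.128

FS = 1.13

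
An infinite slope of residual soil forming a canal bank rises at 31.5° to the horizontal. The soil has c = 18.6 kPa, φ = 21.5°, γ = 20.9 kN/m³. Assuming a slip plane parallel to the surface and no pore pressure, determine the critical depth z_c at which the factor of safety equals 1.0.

Setting FS = 1.00 in FS = [c + γz cos²β tanφ] / [γz sinβ cosβ] and solving for z:
z = c / [γ cosβ (FS·sinβ − cosβ·tanφ)]
  = 18.6 / [20.9·cos31.5°·(1.00·sin31.5° − cos31.5°·tan21.5°)]
  = 18.6 / [20.9·0.8526·(1.00·0.5225 − 0.8526·0.3939)]
  = 18.6 / 3.3259 = 5.593 m

z_c = 5.59 m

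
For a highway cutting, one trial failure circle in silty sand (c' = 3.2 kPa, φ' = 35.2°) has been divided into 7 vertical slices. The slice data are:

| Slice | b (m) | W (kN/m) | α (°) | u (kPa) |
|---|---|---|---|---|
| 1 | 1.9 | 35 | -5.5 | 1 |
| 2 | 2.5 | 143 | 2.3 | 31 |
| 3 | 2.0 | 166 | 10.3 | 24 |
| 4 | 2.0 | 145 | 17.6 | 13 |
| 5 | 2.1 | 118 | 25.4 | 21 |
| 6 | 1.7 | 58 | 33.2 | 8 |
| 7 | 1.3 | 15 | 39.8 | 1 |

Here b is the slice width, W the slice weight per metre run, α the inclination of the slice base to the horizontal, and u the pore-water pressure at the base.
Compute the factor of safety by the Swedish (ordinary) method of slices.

Ordinary method of slices: FS = Σ[c'·Δl_i + (W_i cosα_i − u_i·Δl_i)·tanφ'] / Σ W_i sinα_i, with Δl_i = b_i / cosα_i.
Slice 1: Δl = 1.9/cos(-5.5°) = 1.909 m; N'_1 = 35·cos(-5.5°) − 1·1.909 = 32.9; c'Δl = 6.11; W sinα = -3.4
Slice 2: Δl = 2.5/cos2.3° = 2.502 m; N'_2 = 143·cos2.3° − 31·2.502 = 65.3; c'Δl = 8.01; W sinα = 5.7
Slice 3: Δl = 2.0/cos10.3° = 2.033 m; N'_3 = 166·cos10.3° − 24·2.033 = 114.5; c'Δl = 6.50; W sinα = 29.7
Slice 4: Δl = 2.0/cos17.6° = 2.098 m; N'_4 = 145·cos17.6° − 13·2.098 = 110.9; c'Δl = 6.71; W sinα = 43.8
Slice 5: Δl = 2.1/cos25.4° = 2.325 m; N'_5 = 118·cos25.4° − 21·2.325 = 57.8; c'Δl = 7.44; W sinα = 50.6
Slice 6: Δl = 1.7/cos33.2° = 2.032 m; N'_6 = 58·cos33.2° − 8·2.032 = 32.3; c'Δl = 6.50; W sinα = 31.8
Slice 7: Δl = 1.3/cos39.8° = 1.692 m; N'_7 = 15·cos39.8° − 1·1.692 = 9.8; c'Δl = 5.41; W sinα = 9.6
Σc'Δl = 46.7 kN/m; ΣN' = 423.6 kN/m; ΣW sinα = 167.9 kN/m
Resisting = 46.7 + 423.6·tan35.2° = 46.7 + 298.8 = 345.5 kN/m
FS = 345.5 / 167.9 = 2.058

FS = 2.06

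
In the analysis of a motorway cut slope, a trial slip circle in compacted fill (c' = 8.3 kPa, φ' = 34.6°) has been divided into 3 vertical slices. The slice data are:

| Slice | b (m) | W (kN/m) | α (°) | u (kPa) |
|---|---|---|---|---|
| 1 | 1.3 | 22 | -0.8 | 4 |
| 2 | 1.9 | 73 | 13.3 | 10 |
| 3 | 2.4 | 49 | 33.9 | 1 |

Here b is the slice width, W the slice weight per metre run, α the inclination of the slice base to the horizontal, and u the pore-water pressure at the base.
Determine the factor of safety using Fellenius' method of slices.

FS = 2.83

Ordinary method of slices: FS = Σ[c'·Δl_i + (W_i cosα_i − u_i·Δl_i)·tanφ'] / Σ W_i sinα_i, with Δl_i = b_i / cosα_i.
Slice 1: Δl = 1.3/cos(-0.8°) = 1.300 m; N'_1 = 22·cos(-0.8°) − 4·1.300 = 16.8; c'Δl = 10.79; W sinα = -0.3
Slice 2: Δl = 1.9/cos13.3° = 1.952 m; N'_2 = 73·cos13.3° − 10·1.952 = 51.5; c'Δl = 16.20; W sinα = 16.8
Slice 3: Δl = 2.4/cos33.9° = 2.892 m; N'_3 = 49·cos33.9° − 1·2.892 = 37.8; c'Δl = 24.00; W sinα = 27.3
Σc'Δl = 51.0 kN/m; ΣN' = 106.1 kN/m; ΣW sinα = 43.8 kN/m
Resisting = 51.0 + 106.1·tan34.6° = 51.0 + 73.2 = 124.2 kN/m
FS = 124.2 / 43.8 = 2.834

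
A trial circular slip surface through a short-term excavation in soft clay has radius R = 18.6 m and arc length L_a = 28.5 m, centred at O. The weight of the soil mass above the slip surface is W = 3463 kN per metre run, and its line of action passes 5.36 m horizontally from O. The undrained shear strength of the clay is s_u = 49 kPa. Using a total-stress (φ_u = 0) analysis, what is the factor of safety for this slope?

Taking moments about the centre O, the resisting moment is provided by the undrained shear strength acting along the arc:
M_R = s_u·L_a·R = 49·28.50·18.6 = 25974.9 kN·m/m
M_D = W·d = 3463·5.36 = 18561.7 kN·m/m
FS = M_R / M_D = 25974.9 / 18561.7 = 1.399

FS = 1.40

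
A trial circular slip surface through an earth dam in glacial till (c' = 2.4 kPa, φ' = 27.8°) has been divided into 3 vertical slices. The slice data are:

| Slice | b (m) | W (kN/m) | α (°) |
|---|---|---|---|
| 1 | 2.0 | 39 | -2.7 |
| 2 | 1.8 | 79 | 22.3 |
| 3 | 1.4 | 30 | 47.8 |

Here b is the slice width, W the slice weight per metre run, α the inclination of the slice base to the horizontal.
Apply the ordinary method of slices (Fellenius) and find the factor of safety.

Ordinary method of slices: FS = Σ[c'·Δl_i + (W_i cosα_i)·tanφ'] / Σ W_i sinα_i, with Δl_i = b_i / cosα_i.
Slice 1: Δl = 2.0/cos(-2.7°) = 2.002 m; N'_1 = 39·cos(-2.7°) = 39.0; c'Δl = 4.81; W sinα = -1.8
Slice 2: Δl = 1.8/cos22.3° = 1.946 m; N'_2 = 79·cos22.3° = 73.1; c'Δl = 4.67; W sinα = 30.0
Slice 3: Δl = 1.4/cos47.8° = 2.084 m; N'_3 = 30·cos47.8° = 20.2; c'Δl = 5.00; W sinα = 22.2
Σc'Δl = 14.5 kN/m; ΣN' = 132.2 kN/m; ΣW sinα = 50.4 kN/m
Resisting = 14.5 + 132.2·tan27.8° = 14.5 + 69.7 = 84.2 kN/m
FS = 84.2 / 50.4 = 1.671

FS = 1.67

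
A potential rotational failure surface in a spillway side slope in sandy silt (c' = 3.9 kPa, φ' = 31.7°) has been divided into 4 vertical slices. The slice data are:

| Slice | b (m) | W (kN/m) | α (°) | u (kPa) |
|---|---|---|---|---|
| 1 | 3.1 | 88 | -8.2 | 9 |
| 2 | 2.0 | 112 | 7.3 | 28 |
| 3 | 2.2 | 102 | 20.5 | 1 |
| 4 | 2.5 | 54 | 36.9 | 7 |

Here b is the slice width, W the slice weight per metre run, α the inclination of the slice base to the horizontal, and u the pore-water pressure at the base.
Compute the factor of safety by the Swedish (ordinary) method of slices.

FS = 2.61

Ordinary method of slices: FS = Σ[c'·Δl_i + (W_i cosα_i − u_i·Δl_i)·tanφ'] / Σ W_i sinα_i, with Δl_i = b_i / cosα_i.
Slice 1: Δl = 3.1/cos(-8.2°) = 3.132 m; N'_1 = 88·cos(-8.2°) − 9·3.132 = 58.9; c'Δl = 12.21; W sinα = -12.6
Slice 2: Δl = 2.0/cos7.3° = 2.016 m; N'_2 = 112·cos7.3° − 28·2.016 = 54.6; c'Δl = 7.86; W sinα = 14.2
Slice 3: Δl = 2.2/cos20.5° = 2.349 m; N'_3 = 102·cos20.5° − 1·2.349 = 93.2; c'Δl = 9.16; W sinα = 35.7
Slice 4: Δl = 2.5/cos36.9° = 3.126 m; N'_4 = 54·cos36.9° − 7·3.126 = 21.3; c'Δl = 12.19; W sinα = 32.4
Σc'Δl = 41.4 kN/m; ΣN' = 228.0 kN/m; ΣW sinα = 69.8 kN/m
Resisting = 41.4 + 228.0·tan31.7° = 41.4 + 140.8 = 182.3 kN/m
FS = 182.3 / 69.8 = 2.610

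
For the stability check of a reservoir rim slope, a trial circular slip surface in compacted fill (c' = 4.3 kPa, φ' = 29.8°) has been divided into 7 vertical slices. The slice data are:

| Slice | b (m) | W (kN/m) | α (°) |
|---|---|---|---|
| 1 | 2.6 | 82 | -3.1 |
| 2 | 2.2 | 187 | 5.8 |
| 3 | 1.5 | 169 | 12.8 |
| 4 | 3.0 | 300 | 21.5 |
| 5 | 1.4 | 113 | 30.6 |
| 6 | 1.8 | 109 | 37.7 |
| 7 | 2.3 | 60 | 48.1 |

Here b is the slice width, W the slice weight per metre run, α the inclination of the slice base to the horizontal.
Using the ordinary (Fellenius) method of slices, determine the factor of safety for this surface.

Ordinary method of slices: FS = Σ[c'·Δl_i + (W_i cosα_i)·tanφ'] / Σ W_i sinα_i, with Δl_i = b_i / cosα_i.
Slice 1: Δl = 2.6/cos(-3.1°) = 2.604 m; N'_1 = 82·cos(-3.1°) = 81.9; c'Δl = 11.20; W sinα = -4.4
Slice 2: Δl = 2.2/cos5.8° = 2.211 m; N'_2 = 187·cos5.8° = 186.0; c'Δl = 9.51; W sinα = 18.9
Slice 3: Δl = 1.5/cos12.8° = 1.538 m; N'_3 = 169·cos12.8° = 164.8; c'Δl = 6.61; W sinα = 37.4
Slice 4: Δl = 3.0/cos21.5° = 3.224 m; N'_4 = 300·cos21.5° = 279.1; c'Δl = 13.86; W sinα = 110.0
Slice 5: Δl = 1.4/cos30.6° = 1.627 m; N'_5 = 113·cos30.6° = 97.3; c'Δl = 6.99; W sinα = 57.5
Slice 6: Δl = 1.8/cos37.7° = 2.275 m; N'_6 = 109·cos37.7° = 86.2; c'Δl = 9.78; W sinα = 66.7
Slice 7: Δl = 2.3/cos48.1° = 3.444 m; N'_7 = 60·cos48.1° = 40.1; c'Δl = 14.81; W sinα = 44.7
Σc'Δl = 72.8 kN/m; ΣN' = 935.4 kN/m; ΣW sinα = 330.7 kN/m
Resisting = 72.8 + 935.4·tan29.8° = 72.8 + 535.7 = 608.5 kN/m
FS = 608.5 / 330.7 = 1.840

FS = 1.84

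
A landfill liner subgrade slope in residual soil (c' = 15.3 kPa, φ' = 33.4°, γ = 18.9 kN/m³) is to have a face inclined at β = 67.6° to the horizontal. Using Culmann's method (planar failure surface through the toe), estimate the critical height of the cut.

Culmann's analysis gives the critical failure plane at α_cr = (β + φ')/2 = (67.6 + 33.4)/2 = 50.5°, and the critical height
H_c = (4c'/γ) · sinβ cosφ' / [1 − cos(β − φ')]
    = (4·15.3/18.9) · sin67.6°·cos33.4° / [1 − cos(34.2°)]
    = 3.238 · 0.9245·0.8348 / [1 − 0.8271]
    = 3.238 · 0.7719 / 0.1729
    = 14.45 m

H_c = 14.45 m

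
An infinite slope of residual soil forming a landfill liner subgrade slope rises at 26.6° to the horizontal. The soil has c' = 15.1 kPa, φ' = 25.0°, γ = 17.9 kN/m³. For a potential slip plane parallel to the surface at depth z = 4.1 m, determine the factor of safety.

For an infinite slope with a slip plane parallel to the surface (no pore pressure): FS = [c' + γz cos²β tanφ'] / [γz sinβ cosβ].
γz = 17.9·4.1 = 73.39 kN/m²
Numerator = 15.1 + 73.39·cos²26.6°·tan25.0° = 15.1 + 73.39·0.7995·0.4663 = 42.461 kPa
Denominator = 73.39·sin26.6°·cos26.6° = 73.39·0.4478·0.8942 = 29.383 kPa
FS = 42.461 / 29.383 = 1.445

FS = 1.45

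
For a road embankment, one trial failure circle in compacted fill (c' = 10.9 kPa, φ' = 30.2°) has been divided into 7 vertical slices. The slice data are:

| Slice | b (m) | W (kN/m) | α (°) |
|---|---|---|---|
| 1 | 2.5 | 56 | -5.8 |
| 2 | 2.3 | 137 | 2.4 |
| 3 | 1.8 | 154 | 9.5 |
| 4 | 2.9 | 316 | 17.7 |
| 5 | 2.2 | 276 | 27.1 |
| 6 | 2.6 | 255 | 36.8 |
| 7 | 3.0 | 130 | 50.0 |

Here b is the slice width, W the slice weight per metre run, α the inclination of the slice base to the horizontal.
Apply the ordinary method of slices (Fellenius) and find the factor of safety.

FS = 1.81

Ordinary method of slices: FS = Σ[c'·Δl_i + (W_i cosα_i)·tanφ'] / Σ W_i sinα_i, with Δl_i = b_i / cosα_i.
Slice 1: Δl = 2.5/cos(-5.8°) = 2.513 m; N'_1 = 56·cos(-5.8°) = 55.7; c'Δl = 27.39; W sinα = -5.7
Slice 2: Δl = 2.3/cos2.4° = 2.302 m; N'_2 = 137·cos2.4° = 136.9; c'Δl = 25.09; W sinα = 5.7
Slice 3: Δl = 1.8/cos9.5° = 1.825 m; N'_3 = 154·cos9.5° = 151.9; c'Δl = 19.89; W sinα = 25.4
Slice 4: Δl = 2.9/cos17.7° = 3.044 m; N'_4 = 316·cos17.7° = 301.0; c'Δl = 33.18; W sinα = 96.1
Slice 5: Δl = 2.2/cos27.1° = 2.471 m; N'_5 = 276·cos27.1° = 245.7; c'Δl = 26.94; W sinα = 125.7
Slice 6: Δl = 2.6/cos36.8° = 3.247 m; N'_6 = 255·cos36.8° = 204.2; c'Δl = 35.39; W sinα = 152.8
Slice 7: Δl = 3.0/cos50.0° = 4.667 m; N'_7 = 130·cos50.0° = 83.6; c'Δl = 50.87; W sinα = 99.6
Σc'Δl = 218.8 kN/m; ΣN' = 1179.0 kN/m; ΣW sinα = 499.6 kN/m
Resisting = 218.8 + 1179.0·tan30.2° = 218.8 + 686.2 = 904.9 kN/m
FS = 904.9 / 499.6 = 1.811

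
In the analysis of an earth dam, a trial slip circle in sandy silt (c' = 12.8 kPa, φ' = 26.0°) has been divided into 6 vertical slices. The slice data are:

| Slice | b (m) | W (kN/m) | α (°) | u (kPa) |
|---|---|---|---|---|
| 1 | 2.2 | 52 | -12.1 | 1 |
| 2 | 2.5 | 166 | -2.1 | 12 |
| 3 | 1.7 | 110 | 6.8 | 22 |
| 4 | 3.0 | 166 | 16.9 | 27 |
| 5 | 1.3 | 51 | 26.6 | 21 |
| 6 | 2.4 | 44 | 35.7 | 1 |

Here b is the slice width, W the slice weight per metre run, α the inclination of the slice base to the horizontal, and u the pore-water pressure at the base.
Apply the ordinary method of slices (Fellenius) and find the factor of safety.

FS = 3.92

Ordinary method of slices: FS = Σ[c'·Δl_i + (W_i cosα_i − u_i·Δl_i)·tanφ'] / Σ W_i sinα_i, with Δl_i = b_i / cosα_i.
Slice 1: Δl = 2.2/cos(-12.1°) = 2.250 m; N'_1 = 52·cos(-12.1°) − 1·2.250 = 48.6; c'Δl = 28.80; W sinα = -10.9
Slice 2: Δl = 2.5/cos(-2.1°) = 2.502 m; N'_2 = 166·cos(-2.1°) − 12·2.502 = 135.9; c'Δl = 32.02; W sinα = -6.1
Slice 3: Δl = 1.7/cos6.8° = 1.712 m; N'_3 = 110·cos6.8° − 22·1.712 = 71.6; c'Δl = 21.91; W sinα = 13.0
Slice 4: Δl = 3.0/cos16.9° = 3.135 m; N'_4 = 166·cos16.9° − 27·3.135 = 74.2; c'Δl = 40.13; W sinα = 48.3
Slice 5: Δl = 1.3/cos26.6° = 1.454 m; N'_5 = 51·cos26.6° − 21·1.454 = 15.1; c'Δl = 18.61; W sinα = 22.8
Slice 6: Δl = 2.4/cos35.7° = 2.955 m; N'_6 = 44·cos35.7° − 1·2.955 = 32.8; c'Δl = 37.83; W sinα = 25.7
Σc'Δl = 179.3 kN/m; ΣN' = 378.0 kN/m; ΣW sinα = 92.8 kN/m
Resisting = 179.3 + 378.0·tan26.0° = 179.3 + 184.4 = 363.7 kN/m
FS = 363.7 / 92.8 = 3.919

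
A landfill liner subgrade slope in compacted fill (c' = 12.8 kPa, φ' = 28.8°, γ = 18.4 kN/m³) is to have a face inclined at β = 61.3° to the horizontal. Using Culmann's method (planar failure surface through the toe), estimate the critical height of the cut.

H_c = 13.66 m

Culmann's analysis gives the critical failure plane at α_cr = (β + φ')/2 = (61.3 + 28.8)/2 = 45.0°, and the critical height
H_c = (4c'/γ) · sinβ cosφ' / [1 − cos(β − φ')]
    = (4·12.8/18.4) · sin61.3°·cos28.8° / [1 − cos(32.5°)]
    = 2.783 · 0.8771·0.8763 / [1 − 0.8434]
    = 2.783 · 0.7686 / 0.1566
    = 13.66 m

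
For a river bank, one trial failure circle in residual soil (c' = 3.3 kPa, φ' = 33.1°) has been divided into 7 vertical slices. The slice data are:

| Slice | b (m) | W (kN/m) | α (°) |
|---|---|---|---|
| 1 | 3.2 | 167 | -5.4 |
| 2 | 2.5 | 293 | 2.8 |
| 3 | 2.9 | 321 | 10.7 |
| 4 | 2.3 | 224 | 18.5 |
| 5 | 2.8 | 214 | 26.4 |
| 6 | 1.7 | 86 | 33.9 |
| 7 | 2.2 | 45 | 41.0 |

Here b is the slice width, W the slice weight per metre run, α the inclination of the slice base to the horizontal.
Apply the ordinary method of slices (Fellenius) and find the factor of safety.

FS = 2.98

Ordinary method of slices: FS = Σ[c'·Δl_i + (W_i cosα_i)·tanφ'] / Σ W_i sinα_i, with Δl_i = b_i / cosα_i.
Slice 1: Δl = 3.2/cos(-5.4°) = 3.214 m; N'_1 = 167·cos(-5.4°) = 166.3; c'Δl = 10.61; W sinα = -15.7
Slice 2: Δl = 2.5/cos2.8° = 2.503 m; N'_2 = 293·cos2.8° = 292.7; c'Δl = 8.26; W sinα = 14.3
Slice 3: Δl = 2.9/cos10.7° = 2.951 m; N'_3 = 321·cos10.7° = 315.4; c'Δl = 9.74; W sinα = 59.6
Slice 4: Δl = 2.3/cos18.5° = 2.425 m; N'_4 = 224·cos18.5° = 212.4; c'Δl = 8.00; W sinα = 71.1
Slice 5: Δl = 2.8/cos26.4° = 3.126 m; N'_5 = 214·cos26.4° = 191.7; c'Δl = 10.32; W sinα = 95.2
Slice 6: Δl = 1.7/cos33.9° = 2.048 m; N'_6 = 86·cos33.9° = 71.4; c'Δl = 6.76; W sinα = 48.0
Slice 7: Δl = 2.2/cos41.0° = 2.915 m; N'_7 = 45·cos41.0° = 34.0; c'Δl = 9.62; W sinα = 29.5
Σc'Δl = 63.3 kN/m; ΣN' = 1283.8 kN/m; ΣW sinα = 301.9 kN/m
Resisting = 63.3 + 1283.8·tan33.1° = 63.3 + 836.9 = 900.2 kN/m
FS = 900.2 / 301.9 = 2.982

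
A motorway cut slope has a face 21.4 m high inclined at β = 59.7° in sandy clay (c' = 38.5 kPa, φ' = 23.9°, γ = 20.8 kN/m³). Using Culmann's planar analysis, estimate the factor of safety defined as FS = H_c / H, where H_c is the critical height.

H_c = (4c'/γ) · sinβ cosφ' / [1 − cos(β − φ')]
    = (4·38.5/20.8) · sin59.7°·cos23.9° / [1 − cos35.8°]
    = 7.404 · 0.7894 / 0.1889 = 30.93 m
FS = H_c / H = 30.93 / 21.4 = 1.445

FS = 1.45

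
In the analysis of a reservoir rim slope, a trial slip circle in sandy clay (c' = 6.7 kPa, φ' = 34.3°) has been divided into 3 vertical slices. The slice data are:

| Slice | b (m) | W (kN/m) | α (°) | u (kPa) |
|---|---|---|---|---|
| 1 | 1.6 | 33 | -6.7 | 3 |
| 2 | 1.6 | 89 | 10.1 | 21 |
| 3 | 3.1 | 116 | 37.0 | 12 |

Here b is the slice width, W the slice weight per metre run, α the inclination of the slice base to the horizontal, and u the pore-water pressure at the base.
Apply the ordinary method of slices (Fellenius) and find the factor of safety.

Ordinary method of slices: FS = Σ[c'·Δl_i + (W_i cosα_i − u_i·Δl_i)·tanφ'] / Σ W_i sinα_i, with Δl_i = b_i / cosα_i.
Slice 1: Δl = 1.6/cos(-6.7°) = 1.611 m; N'_1 = 33·cos(-6.7°) − 3·1.611 = 27.9; c'Δl = 10.79; W sinα = -3.9
Slice 2: Δl = 1.6/cos10.1° = 1.625 m; N'_2 = 89·cos10.1° − 21·1.625 = 53.5; c'Δl = 10.89; W sinα = 15.6
Slice 3: Δl = 3.1/cos37.0° = 3.882 m; N'_3 = 116·cos37.0° − 12·3.882 = 46.1; c'Δl = 26.01; W sinα = 69.8
Σc'Δl = 47.7 kN/m; ΣN' = 127.5 kN/m; ΣW sinα = 81.6 kN/m
Resisting = 47.7 + 127.5·tan34.3° = 47.7 + 87.0 = 134.7 kN/m
FS = 134.7 / 81.6 = 1.651

FS = 1.65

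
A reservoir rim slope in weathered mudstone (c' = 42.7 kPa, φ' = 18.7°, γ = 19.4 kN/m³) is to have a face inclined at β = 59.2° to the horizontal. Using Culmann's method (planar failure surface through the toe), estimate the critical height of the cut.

H_c = 29.90 m

Culmann's analysis gives the critical failure plane at α_cr = (β + φ')/2 = (59.2 + 18.7)/2 = 39.0°, and the critical height
H_c = (4c'/γ) · sinβ cosφ' / [1 − cos(β − φ')]
    = (4·42.7/19.4) · sin59.2°·cos18.7° / [1 − cos(40.5°)]
    = 8.804 · 0.8590·0.9472 / [1 − 0.7604]
    = 8.804 · 0.8136 / 0.2396
    = 29.90 m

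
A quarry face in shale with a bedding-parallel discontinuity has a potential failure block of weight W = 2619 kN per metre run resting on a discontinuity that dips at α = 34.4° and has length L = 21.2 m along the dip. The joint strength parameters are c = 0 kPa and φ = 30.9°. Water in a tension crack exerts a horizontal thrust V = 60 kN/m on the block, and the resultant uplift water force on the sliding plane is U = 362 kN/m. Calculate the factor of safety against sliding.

FS = 0.69

Resolving the block weight along and normal to the plane and applying the Mohr–Coulomb strength on the joint:
N' = W cosα − U − V sinα = 2619·cos34.4° − 362 − 60·sin34.4° = 1765.1 kN/m
Driving force T = W sinα + V cosα = 2619·sin34.4° + 60·cos34.4° = 1529.2 kN/m
Resisting force R = c·L + N'·tanφ = 0·21.2 + 1765.1·tan30.9° = 0.0 + 1056.4 = 1056.4 kN/m
FS = R / T = 1056.4 / 1529.2 = 0.691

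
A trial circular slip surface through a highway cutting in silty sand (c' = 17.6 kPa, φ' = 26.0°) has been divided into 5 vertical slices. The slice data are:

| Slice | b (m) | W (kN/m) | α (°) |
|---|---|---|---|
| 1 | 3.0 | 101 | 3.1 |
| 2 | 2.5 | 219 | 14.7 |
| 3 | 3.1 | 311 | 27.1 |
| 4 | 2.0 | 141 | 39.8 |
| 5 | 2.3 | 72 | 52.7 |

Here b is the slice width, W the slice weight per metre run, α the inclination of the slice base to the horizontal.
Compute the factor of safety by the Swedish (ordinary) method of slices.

FS = 1.81

Ordinary method of slices: FS = Σ[c'·Δl_i + (W_i cosα_i)·tanφ'] / Σ W_i sinα_i, with Δl_i = b_i / cosα_i.
Slice 1: Δl = 3.0/cos3.1° = 3.004 m; N'_1 = 101·cos3.1° = 100.9; c'Δl = 52.88; W sinα = 5.5
Slice 2: Δl = 2.5/cos14.7° = 2.585 m; N'_2 = 219·cos14.7° = 211.8; c'Δl = 45.49; W sinα = 55.6
Slice 3: Δl = 3.1/cos27.1° = 3.482 m; N'_3 = 311·cos27.1° = 276.9; c'Δl = 61.29; W sinα = 141.7
Slice 4: Δl = 2.0/cos39.8° = 2.603 m; N'_4 = 141·cos39.8° = 108.3; c'Δl = 45.82; W sinα = 90.3
Slice 5: Δl = 2.3/cos52.7° = 3.795 m; N'_5 = 72·cos52.7° = 43.6; c'Δl = 66.80; W sinα = 57.3
Σc'Δl = 272.3 kN/m; ΣN' = 741.5 kN/m; ΣW sinα = 350.2 kN/m
Resisting = 272.3 + 741.5·tan26.0° = 272.3 + 361.7 = 633.9 kN/m
FS = 633.9 / 350.2 = 1.810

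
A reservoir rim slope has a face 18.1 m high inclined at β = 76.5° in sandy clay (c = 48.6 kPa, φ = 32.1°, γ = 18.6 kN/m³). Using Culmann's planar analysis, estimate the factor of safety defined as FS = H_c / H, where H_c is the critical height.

H_c = (4c/γ) · sinβ cosφ / [1 − cos(β − φ)]
    = (4·48.6/18.6) · sin76.5°·cos32.1° / [1 − cos44.4°]
    = 10.452 · 0.8237 / 0.2855 = 30.15 m
FS = H_c / H = 30.15 / 18.1 = 1.666

FS = 1.67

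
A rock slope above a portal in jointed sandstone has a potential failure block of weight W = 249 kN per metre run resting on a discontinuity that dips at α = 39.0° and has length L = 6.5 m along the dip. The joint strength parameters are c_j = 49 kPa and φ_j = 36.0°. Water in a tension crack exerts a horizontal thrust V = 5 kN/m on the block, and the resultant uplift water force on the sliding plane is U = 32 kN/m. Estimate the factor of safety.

FS = 2.70

Resolving the block weight along and normal to the plane and applying the Mohr–Coulomb strength on the joint:
N' = W cosα − U − V sinα = 249·cos39.0° − 32 − 5·sin39.0° = 158.4 kN/m
Driving force T = W sinα + V cosα = 249·sin39.0° + 5·cos39.0° = 160.6 kN/m
Resisting force R = c_j·L + N'·tanφ_j = 49·6.5 + 158.4·tan36.0° = 318.5 + 115.1 = 433.6 kN/m
FS = R / T = 433.6 / 160.6 = 2.700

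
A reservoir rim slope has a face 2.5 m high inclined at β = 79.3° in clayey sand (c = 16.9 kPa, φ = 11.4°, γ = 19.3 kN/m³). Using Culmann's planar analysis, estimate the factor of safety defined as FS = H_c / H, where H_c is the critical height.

FS = 2.16

H_c = (4c/γ) · sinβ cosφ / [1 − cos(β − φ)]
    = (4·16.9/19.3) · sin79.3°·cos11.4° / [1 − cos67.9°]
    = 3.503 · 0.9632 / 0.6238 = 5.41 m
FS = H_c / H = 5.41 / 2.5 = 2.163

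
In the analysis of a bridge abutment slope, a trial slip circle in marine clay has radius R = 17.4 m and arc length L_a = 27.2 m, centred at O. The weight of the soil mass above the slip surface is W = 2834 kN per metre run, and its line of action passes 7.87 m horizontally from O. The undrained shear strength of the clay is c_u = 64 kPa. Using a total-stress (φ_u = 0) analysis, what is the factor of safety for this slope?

Taking moments about the centre O, the resisting moment is provided by the undrained shear strength acting along the arc:
M_R = c_u·L_a·R = 64·27.20·17.4 = 30289.9 kN·m/m
M_D = W·d = 2834·7.87 = 22303.6 kN·m/m
FS = M_R / M_D = 30289.9 / 22303.6 = 1.358

FS = 1.36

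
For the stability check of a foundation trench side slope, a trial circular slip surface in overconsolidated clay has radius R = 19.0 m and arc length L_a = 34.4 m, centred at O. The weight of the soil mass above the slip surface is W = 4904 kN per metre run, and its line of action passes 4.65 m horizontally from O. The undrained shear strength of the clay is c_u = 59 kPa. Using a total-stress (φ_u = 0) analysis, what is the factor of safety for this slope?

FS = 1.69

Taking moments about the centre O, the resisting moment is provided by the undrained shear strength acting along the arc:
M_R = c_u·L_a·R = 59·34.40·19.0 = 38562.4 kN·m/m
M_D = W·d = 4904·4.65 = 22803.6 kN·m/m
FS = M_R / M_D = 38562.4 / 22803.6 = 1.691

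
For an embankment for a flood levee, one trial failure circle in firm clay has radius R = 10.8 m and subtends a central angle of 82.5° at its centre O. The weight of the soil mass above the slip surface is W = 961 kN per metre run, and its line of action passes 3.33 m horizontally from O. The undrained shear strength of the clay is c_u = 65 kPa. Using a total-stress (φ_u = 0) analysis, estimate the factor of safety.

FS = 3.41

Taking moments about the centre O, the resisting moment is provided by the undrained shear strength acting along the arc:
Arc length L_a = R·θ = 10.8·(82.5°·π/180) = 10.8·1.4399 = 15.55 m
M_R = c_u·L_a·R = 65·15.55·10.8 = 10916.7 kN·m/m
M_D = W·d = 961·3.33 = 3200.1 kN·m/m
FS = M_R / M_D = 10916.7 / 3200.1 = 3.411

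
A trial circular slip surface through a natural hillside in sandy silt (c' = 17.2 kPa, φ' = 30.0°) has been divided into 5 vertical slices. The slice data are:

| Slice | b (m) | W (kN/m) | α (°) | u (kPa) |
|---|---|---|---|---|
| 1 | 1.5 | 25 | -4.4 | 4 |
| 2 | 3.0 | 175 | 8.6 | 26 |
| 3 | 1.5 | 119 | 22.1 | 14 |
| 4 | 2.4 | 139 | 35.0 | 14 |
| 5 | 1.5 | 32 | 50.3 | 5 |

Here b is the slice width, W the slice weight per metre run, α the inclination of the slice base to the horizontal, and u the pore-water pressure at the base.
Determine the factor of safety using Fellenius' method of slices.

Ordinary method of slices: FS = Σ[c'·Δl_i + (W_i cosα_i − u_i·Δl_i)·tanφ'] / Σ W_i sinα_i, with Δl_i = b_i / cosα_i.
Slice 1: Δl = 1.5/cos(-4.4°) = 1.504 m; N'_1 = 25·cos(-4.4°) − 4·1.504 = 18.9; c'Δl = 25.88; W sinα = -1.9
Slice 2: Δl = 3.0/cos8.6° = 3.034 m; N'_2 = 175·cos8.6° − 26·3.034 = 94.1; c'Δl = 52.19; W sinα = 26.2
Slice 3: Δl = 1.5/cos22.1° = 1.619 m; N'_3 = 119·cos22.1° − 14·1.619 = 87.6; c'Δl = 27.85; W sinα = 44.8
Slice 4: Δl = 2.4/cos35.0° = 2.930 m; N'_4 = 139·cos35.0° − 14·2.930 = 72.8; c'Δl = 50.39; W sinα = 79.7
Slice 5: Δl = 1.5/cos50.3° = 2.348 m; N'_5 = 32·cos50.3° − 5·2.348 = 8.7; c'Δl = 40.39; W sinα = 24.6
Σc'Δl = 196.7 kN/m; ΣN' = 282.2 kN/m; ΣW sinα = 173.4 kN/m
Resisting = 196.7 + 282.2·tan30.0° = 196.7 + 162.9 = 359.6 kN/m
FS = 359.6 / 173.4 = 2.074

FS = 2.07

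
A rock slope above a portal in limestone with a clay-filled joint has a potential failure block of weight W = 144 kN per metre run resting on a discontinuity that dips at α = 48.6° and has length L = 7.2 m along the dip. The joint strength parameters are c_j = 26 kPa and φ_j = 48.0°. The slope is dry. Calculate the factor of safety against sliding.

FS = 2.71

Resolving the block weight along and normal to the plane and applying the Mohr–Coulomb strength on the joint:
N' = W cosα = 144·cos48.6° = 95.2 kN/m
Driving force T = W sinα = 144·sin48.6° = 108.0 kN/m
Resisting force R = c_j·L + N'·tanφ_j = 26·7.2 + 95.2·tan48.0° = 187.2 + 105.8 = 293.0 kN/m
FS = R / T = 293.0 / 108.0 = 2.712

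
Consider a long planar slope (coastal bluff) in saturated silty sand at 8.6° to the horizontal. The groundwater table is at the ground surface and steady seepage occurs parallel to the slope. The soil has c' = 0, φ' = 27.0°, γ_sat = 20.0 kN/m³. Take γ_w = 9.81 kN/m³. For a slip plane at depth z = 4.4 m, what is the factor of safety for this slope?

FS = 1.72

With seepage parallel to the slope and the water table at the surface, the effective normal stress on the slip plane uses the buoyant unit weight γ' = γ_sat − γ_w while the driving shear stress uses γ_sat:
FS = [c' + γ' z cos²β tanφ'] / [γ_sat z sinβ cosβ]
(For c' = 0 this reduces to FS = (γ'/γ_sat)·tanφ'/tanβ.)
γ' = 20.0 − 9.81 = 10.19 kN/m³
Numerator = 0.0 + 10.19·4.4·cos²8.6°·tan27.0° = 0.0 + 10.19·4.4·0.9776·0.5095 = 22.334 kPa
Denominator = 20.0·4.4·sin8.6°·cos8.6° = 20.0·4.4·0.1495·0.9888 = 13.011 kPa
FS = 22.334 / 13.011 = 1.717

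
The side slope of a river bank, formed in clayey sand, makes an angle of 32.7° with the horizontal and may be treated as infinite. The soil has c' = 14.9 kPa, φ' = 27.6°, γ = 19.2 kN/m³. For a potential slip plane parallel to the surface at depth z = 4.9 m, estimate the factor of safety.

For an infinite slope with a slip plane parallel to the surface (no pore pressure): FS = [c' + γz cos²β tanφ'] / [γz sinβ cosβ].
γz = 19.2·4.9 = 94.08 kN/m²
Numerator = 14.9 + 94.08·cos²32.7°·tan27.6° = 14.9 + 94.08·0.7081·0.5228 = 49.729 kPa
Denominator = 94.08·sin32.7°·cos32.7° = 94.08·0.5402·0.8415 = 42.770 kPa
FS = 49.729 / 42.770 = 1.163

FS = 1.16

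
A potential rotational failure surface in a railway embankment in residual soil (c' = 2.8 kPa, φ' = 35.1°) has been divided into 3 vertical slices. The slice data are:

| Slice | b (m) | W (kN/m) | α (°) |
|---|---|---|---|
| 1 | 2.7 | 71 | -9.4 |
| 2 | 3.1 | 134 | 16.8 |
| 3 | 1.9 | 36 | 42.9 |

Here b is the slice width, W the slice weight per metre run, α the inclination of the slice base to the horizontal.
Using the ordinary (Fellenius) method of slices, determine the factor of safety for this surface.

FS = 3.52

Ordinary method of slices: FS = Σ[c'·Δl_i + (W_i cosα_i)·tanφ'] / Σ W_i sinα_i, with Δl_i = b_i / cosα_i.
Slice 1: Δl = 2.7/cos(-9.4°) = 2.737 m; N'_1 = 71·cos(-9.4°) = 70.0; c'Δl = 7.66; W sinα = -11.6
Slice 2: Δl = 3.1/cos16.8° = 3.238 m; N'_2 = 134·cos16.8° = 128.3; c'Δl = 9.07; W sinα = 38.7
Slice 3: Δl = 1.9/cos42.9° = 2.594 m; N'_3 = 36·cos42.9° = 26.4; c'Δl = 7.26; W sinα = 24.5
Σc'Δl = 24.0 kN/m; ΣN' = 224.7 kN/m; ΣW sinα = 51.6 kN/m
Resisting = 24.0 + 224.7·tan35.1° = 24.0 + 157.9 = 181.9 kN/m
FS = 181.9 / 51.6 = 3.523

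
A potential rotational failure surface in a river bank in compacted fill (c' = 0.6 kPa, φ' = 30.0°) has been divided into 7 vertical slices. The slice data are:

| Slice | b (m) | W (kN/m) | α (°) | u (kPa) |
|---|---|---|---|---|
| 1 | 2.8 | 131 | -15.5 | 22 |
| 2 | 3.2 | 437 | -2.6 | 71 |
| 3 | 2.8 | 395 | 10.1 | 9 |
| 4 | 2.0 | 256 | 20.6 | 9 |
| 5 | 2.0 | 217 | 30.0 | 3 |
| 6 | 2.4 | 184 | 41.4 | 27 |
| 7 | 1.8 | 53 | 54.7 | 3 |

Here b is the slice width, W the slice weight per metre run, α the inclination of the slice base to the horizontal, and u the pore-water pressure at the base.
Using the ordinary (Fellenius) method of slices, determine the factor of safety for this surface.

Ordinary method of slices: FS = Σ[c'·Δl_i + (W_i cosα_i − u_i·Δl_i)·tanφ'] / Σ W_i sinα_i, with Δl_i = b_i / cosα_i.
Slice 1: Δl = 2.8/cos(-15.5°) = 2.906 m; N'_1 = 131·cos(-15.5°) − 22·2.906 = 62.3; c'Δl = 1.74; W sinα = -35.0
Slice 2: Δl = 3.2/cos(-2.6°) = 3.203 m; N'_2 = 437·cos(-2.6°) − 71·3.203 = 209.1; c'Δl = 1.92; W sinα = -19.8
Slice 3: Δl = 2.8/cos10.1° = 2.844 m; N'_3 = 395·cos10.1° − 9·2.844 = 363.3; c'Δl = 1.71; W sinα = 69.3
Slice 4: Δl = 2.0/cos20.6° = 2.137 m; N'_4 = 256·cos20.6° − 9·2.137 = 220.4; c'Δl = 1.28; W sinα = 90.1
Slice 5: Δl = 2.0/cos30.0° = 2.309 m; N'_5 = 217·cos30.0° − 3·2.309 = 181.0; c'Δl = 1.39; W sinα = 108.5
Slice 6: Δl = 2.4/cos41.4° = 3.200 m; N'_6 = 184·cos41.4° − 27·3.200 = 51.6; c'Δl = 1.92; W sinα = 121.7
Slice 7: Δl = 1.8/cos54.7° = 3.115 m; N'_7 = 53·cos54.7° − 3·3.115 = 21.3; c'Δl = 1.87; W sinα = 43.3
Σc'Δl = 11.8 kN/m; ΣN' = 1109.0 kN/m; ΣW sinα = 377.9 kN/m
Resisting = 11.8 + 1109.0·tan30.0° = 11.8 + 640.3 = 652.1 kN/m
FS = 652.1 / 377.9 = 1.725

FS = 1.73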